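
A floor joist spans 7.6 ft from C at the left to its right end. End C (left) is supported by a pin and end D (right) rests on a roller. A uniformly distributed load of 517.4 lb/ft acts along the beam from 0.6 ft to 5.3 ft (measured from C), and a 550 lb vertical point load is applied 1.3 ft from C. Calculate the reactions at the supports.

Resultant of the distributed load: 517.4 × 4.7 = 2431.78 lb at 2.95 ft from C.
Taking moments about C: D_y·7.6 − (517.4·4.7)·2.95 − 550·1.3 = 0 → D_y = 7888.751/7.6 = 1037.99 ≈ 1038 lb.
ΣF_y = 0: C_y + 1037.99 − 517.4·4.7 − 550 = 0 → C_y = 1944 lb.
ΣF_x = 0: no horizontal applied forces, so C_x = 0.

C_x = 0, C_y = 1944 lb, D_y = 1038 lb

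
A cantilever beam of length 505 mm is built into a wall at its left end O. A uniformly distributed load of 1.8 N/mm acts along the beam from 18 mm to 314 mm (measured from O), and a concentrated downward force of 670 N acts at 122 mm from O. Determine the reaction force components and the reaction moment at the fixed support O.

Resultant of the distributed load: 1.8 × 296 = 532.8 N at 166 mm from O.
ΣF_x = 0: O_x = 0.
ΣF_y = 0: O_y − 1.8·296 − 670 = 0 → O_y = 1203 N.
ΣM about O: M_O − (1.8·296)·166 − 670·122 = 0 → M_O = 170200 N·mm.

O_x = 0, O_y = 1203 N, M_O = 170200 N·mm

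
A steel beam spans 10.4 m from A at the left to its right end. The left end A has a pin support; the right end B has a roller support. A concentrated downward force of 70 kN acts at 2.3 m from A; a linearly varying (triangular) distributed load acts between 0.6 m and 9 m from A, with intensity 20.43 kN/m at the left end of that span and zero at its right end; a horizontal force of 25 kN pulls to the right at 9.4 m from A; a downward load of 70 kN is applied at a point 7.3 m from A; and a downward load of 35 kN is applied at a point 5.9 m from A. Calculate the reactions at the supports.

A_x = -25.00 kN, A_y = 148.3 kN, B_y = 112.5 kN

Resultant of the triangular load: ½ × 20.43 × 8.4 = 85.806 kN, acting at 3.4 m from A (one-third of the span from the peak).
Moments about A: B_y·10.4 − 70·2.3 − (½·20.43·8.4)·3.4 − 70·7.3 − 35·5.9 = 0 → B_y = 1170.2404/10.4 = 112.523 ≈ 112.5 kN.
ΣF_y = 0: A_y + 112.523 − 70 − ½·20.43·8.4 − 70 − 35 = 0 → A_y = 148.3 kN.
ΣF_x = 0: A_x + 25 = 0 → A_x = -25.00 kN.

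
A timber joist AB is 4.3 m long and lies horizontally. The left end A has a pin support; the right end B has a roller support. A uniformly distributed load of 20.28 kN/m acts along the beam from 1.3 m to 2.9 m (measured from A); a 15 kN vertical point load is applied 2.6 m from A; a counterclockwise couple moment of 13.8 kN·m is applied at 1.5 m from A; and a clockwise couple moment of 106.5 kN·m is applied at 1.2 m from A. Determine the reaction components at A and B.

Resultant of the distributed load: 20.28 × 1.6 = 32.448 kN at 2.1 m from A.
ΣM about A: B_y·4.3 − (20.28·1.6)·2.1 − 15·2.6 + 13.8 − 106.5 = 0 → B_y = 199.8408/4.3 = 46.4746 ≈ 46.47 kN.
ΣF_y = 0: A_y + 46.4746 − 20.28·1.6 − 15 = 0 → A_y = 0.9734 kN.
ΣF_x = 0: no horizontal applied forces, so A_x = 0.

A_x = 0, A_y = 0.9734 kN, B_y = 46.47 kN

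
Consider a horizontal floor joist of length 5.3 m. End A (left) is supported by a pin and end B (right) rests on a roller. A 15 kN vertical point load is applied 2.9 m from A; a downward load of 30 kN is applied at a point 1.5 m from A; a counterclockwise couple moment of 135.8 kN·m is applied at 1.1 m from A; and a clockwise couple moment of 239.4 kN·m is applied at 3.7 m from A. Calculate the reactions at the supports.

Taking moments about A: B_y·5.3 − 15·2.9 − 30·1.5 + 135.8 − 239.4 = 0 → B_y = 192.1/5.3 = 36.2453 ≈ 36.25 kN.
ΣF_y = 0: A_y + 36.2453 − 15 − 30 = 0 → A_y = 8.755 kN.
ΣF_x = 0: no horizontal applied forces, so A_x = 0.

A_x = 0, A_y = 8.755 kN, B_y = 36.25 kN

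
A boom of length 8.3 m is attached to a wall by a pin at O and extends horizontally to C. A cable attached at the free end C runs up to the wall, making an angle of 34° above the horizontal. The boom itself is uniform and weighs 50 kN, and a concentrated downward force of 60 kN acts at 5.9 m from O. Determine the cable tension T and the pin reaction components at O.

T = 121.0 kN, O_x = 100.3 kN, O_y = 42.35 kN

ΣM about O: T·sin34°·8.3 − 50·4.15 − 60·5.9 = 0 → T = 561.5/(8.3·0.559193) = 120.979 ≈ 121.0 kN.
ΣF_x = 0: O_x − T·cos34° = 0 → O_x = 120.979 × 0.829038 = 100.3 kN.
ΣF_y = 0: O_y + T·sin34° − 50 − 60 = 0 → O_y = 110 − 120.979 × 0.559193 = 42.35 kN.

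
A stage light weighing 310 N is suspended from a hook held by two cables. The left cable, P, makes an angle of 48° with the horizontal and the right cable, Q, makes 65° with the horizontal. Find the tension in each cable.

T_P = 142.3 N, T_Q = 225.3 N

ΣF_x = 0: −T_P·cos48° + T_Q·cos65° = 0 → T_Q = 1.5833·T_P.
ΣF_y = 0: T_P·sin48° + T_Q·sin65° = 310.
Substitute: T_P·(0.743145 + 1.5833·0.906308) = 310 → T_P = 142.326 ≈ 142.3 N.
Then T_Q = 1.5833 × 142.326 = 225.3 N.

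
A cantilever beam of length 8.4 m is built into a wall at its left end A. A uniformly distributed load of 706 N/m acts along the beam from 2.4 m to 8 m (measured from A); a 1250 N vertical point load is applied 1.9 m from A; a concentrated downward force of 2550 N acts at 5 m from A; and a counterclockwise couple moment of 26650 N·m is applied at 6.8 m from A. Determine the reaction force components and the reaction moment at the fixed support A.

A_x = 0, A_y = 7754 N, M_A = 9034 N·m

Resultant of the distributed load: 706 × 5.6 = 3953.6 N at 5.2 m from A.
ΣF_x = 0: A_x = 0.
ΣF_y = 0: A_y − 706·5.6 − 1250 − 2550 = 0 → A_y = 7754 N.
ΣM about A: M_A − (706·5.6)·5.2 − 1250·1.9 − 2550·5 + 26650 = 0 → M_A = 9034 N·m.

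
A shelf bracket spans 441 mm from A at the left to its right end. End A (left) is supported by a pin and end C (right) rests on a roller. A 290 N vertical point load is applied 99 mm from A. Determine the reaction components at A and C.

Taking moments about A: C_y·441 − 290·99 = 0 → C_y = 28710/441 = 65.102 ≈ 65.10 N.
ΣF_y = 0: A_y + 65.102 − 290 = 0 → A_y = 224.9 N.
ΣF_x = 0: no horizontal applied forces, so A_x = 0.

A_x = 0, A_y = 224.9 N, C_y = 65.10 N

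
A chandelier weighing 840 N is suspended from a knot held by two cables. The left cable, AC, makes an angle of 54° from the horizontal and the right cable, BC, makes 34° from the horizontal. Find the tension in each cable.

T_AC = 696.8 N, T_BC = 494.0 N

ΣF_x = 0: −T_AC·cos54° + T_BC·cos34° = 0 → T_BC = 0.708997·T_AC.
ΣF_y = 0: T_AC·sin54° + T_BC·sin34° = 840.
Substitute: T_AC·(0.809017 + 0.708997·0.559193) = 840 → T_AC = 696.816 ≈ 696.8 N.
Then T_BC = 0.708997 × 696.816 = 494.0 N.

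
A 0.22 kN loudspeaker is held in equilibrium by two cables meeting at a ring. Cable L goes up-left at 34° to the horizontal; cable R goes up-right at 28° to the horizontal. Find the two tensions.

T_L = 0.2200 kN, T_R = 0.2066 kN

ΣF_x = 0: −T_L·cos34° + T_R·cos28° = 0 → T_R = 0.938943·T_L.
ΣF_y = 0: T_L·sin34° + T_R·sin28° = 0.22.
Substitute: T_L·(0.559193 + 0.938943·0.469472) = 0.22 → T_L = 0.2200 kN.
Then T_R = 0.938943 × 0.22 = 0.2066 kN.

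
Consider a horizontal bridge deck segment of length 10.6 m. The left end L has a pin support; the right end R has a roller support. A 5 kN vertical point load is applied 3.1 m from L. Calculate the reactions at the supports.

Taking moments about L: R_y·10.6 − 5·3.1 = 0 → R_y = 15.5/10.6 = 1.46226 ≈ 1.462 kN.
ΣF_y = 0: L_y + 1.46226 − 5 = 0 → L_y = 3.538 kN.
ΣF_x = 0: no horizontal applied forces, so L_x = 0.

L_x = 0, L_y = 3.538 kN, R_y = 1.462 kN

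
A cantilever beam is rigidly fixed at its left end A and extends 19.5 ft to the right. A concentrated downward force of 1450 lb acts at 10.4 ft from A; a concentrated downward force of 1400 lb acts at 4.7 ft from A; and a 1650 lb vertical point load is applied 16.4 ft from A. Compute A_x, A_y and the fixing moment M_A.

ΣF_x = 0: A_x = 0.
ΣF_y = 0: A_y − 1450 − 1400 − 1650 = 0 → A_y = 4500 lb.
ΣM about A: M_A − 1450·10.4 − 1400·4.7 − 1650·16.4 = 0 → M_A = 48720 lb·ft.

A_x = 0, A_y = 4500 lb, M_A = 48720 lb·ft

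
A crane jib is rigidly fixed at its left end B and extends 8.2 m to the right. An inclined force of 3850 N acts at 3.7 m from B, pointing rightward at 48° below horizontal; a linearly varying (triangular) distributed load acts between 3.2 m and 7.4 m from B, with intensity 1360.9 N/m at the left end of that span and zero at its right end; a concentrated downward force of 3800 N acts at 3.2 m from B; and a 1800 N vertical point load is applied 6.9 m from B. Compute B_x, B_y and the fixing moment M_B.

Resultant of the triangular load: ½ × 1360.9 × 4.2 = 2857.89 N, acting at 4.6 m from B (one-third of the span from the peak).
ΣF_x = 0: B_x + 3850·cos48° = 0 → B_x = -2576 N.
ΣF_y = 0: B_y − 3850·sin48° − ½·1360.9·4.2 − 3800 − 1800 = 0 → B_y = 11320 N.
ΣM about B: M_B − 3850·sin48°·3.7 − (½·1360.9·4.2)·4.6 − 3800·3.2 − 1800·6.9 = 0 → M_B = 48310 N·m.

B_x = -2576 N, B_y = 11320 N, M_B = 48310 N·m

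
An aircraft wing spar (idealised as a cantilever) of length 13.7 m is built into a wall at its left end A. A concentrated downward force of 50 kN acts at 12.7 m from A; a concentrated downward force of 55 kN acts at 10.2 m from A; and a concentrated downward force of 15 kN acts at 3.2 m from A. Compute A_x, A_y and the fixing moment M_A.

A_x = 0, A_y = 120.0 kN, M_A = 1244 kN·m

ΣF_x = 0: A_x = 0.
ΣF_y = 0: A_y − 50 − 55 − 15 = 0 → A_y = 120.0 kN.
ΣM about A: M_A − 50·12.7 − 55·10.2 − 15·3.2 = 0 → M_A = 1244 kN·m.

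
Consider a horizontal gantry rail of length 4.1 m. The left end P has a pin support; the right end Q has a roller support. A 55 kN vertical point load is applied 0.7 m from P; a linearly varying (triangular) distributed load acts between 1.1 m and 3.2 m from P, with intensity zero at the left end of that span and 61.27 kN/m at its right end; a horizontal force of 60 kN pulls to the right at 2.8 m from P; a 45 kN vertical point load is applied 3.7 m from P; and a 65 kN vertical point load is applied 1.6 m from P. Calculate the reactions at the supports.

Resultant of the triangular load: ½ × 61.27 × 2.1 = 64.3335 kN, acting at 2.5 m from P (one-third of the span from the peak).
ΣM about P: Q_y·4.1 − 55·0.7 − (½·61.27·2.1)·2.5 − 45·3.7 − 65·1.6 = 0 → Q_y = 469.83375/4.1 = 114.594 ≈ 114.6 kN.
ΣF_y = 0: P_y + 114.594 − 55 − ½·61.27·2.1 − 45 − 65 = 0 → P_y = 114.7 kN.
ΣF_x = 0: P_x + 60 = 0 → P_x = -60.00 kN.

P_x = -60.00 kN, P_y = 114.7 kN, Q_y = 114.6 kN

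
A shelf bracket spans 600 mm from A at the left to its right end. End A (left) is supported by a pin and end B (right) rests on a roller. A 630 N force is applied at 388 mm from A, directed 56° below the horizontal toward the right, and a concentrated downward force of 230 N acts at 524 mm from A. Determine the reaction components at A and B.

Moments about A: B_y·600 − 630·sin56°·388 − 230·524 = 0 → B_y = 323170/600 = 538.617 ≈ 538.6 N.
ΣF_y = 0: A_y + 538.617 − 630·sin56° − 230 = 0 → A_y = 213.7 N.
ΣF_x = 0: A_x + 630·cos56° = 0 → A_x = -352.3 N.

A_x = -352.3 N, A_y = 213.7 N, B_y = 538.6 N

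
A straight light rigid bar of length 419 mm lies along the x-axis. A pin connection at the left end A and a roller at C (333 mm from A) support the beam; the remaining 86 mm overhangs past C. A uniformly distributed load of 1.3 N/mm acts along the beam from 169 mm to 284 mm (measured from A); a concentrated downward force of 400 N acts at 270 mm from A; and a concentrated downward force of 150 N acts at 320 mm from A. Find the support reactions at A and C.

Resultant of the distributed load: 1.3 × 115 = 149.5 N at 226.5 mm from A.
Taking moments about A: C_y·333 − (1.3·115)·226.5 − 400·270 − 150·320 = 0 → C_y = 189861.75/333 = 570.155 ≈ 570.2 N.
ΣF_y = 0: A_y + 570.155 − 1.3·115 − 400 − 150 = 0 → A_y = 129.3 N.
ΣF_x = 0: no horizontal applied forces, so A_x = 0.

A_x = 0, A_y = 129.3 N, C_y = 570.2 N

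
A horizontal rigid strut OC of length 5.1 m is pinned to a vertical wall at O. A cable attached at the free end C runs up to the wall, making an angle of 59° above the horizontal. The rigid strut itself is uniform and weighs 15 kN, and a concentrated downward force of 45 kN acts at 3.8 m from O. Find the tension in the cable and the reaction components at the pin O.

T = 47.87 kN, O_x = 24.65 kN, O_y = 18.97 kN

ΣM about O: T·sin59°·5.1 − 15·2.55 − 45·3.8 = 0 → T = 209.25/(5.1·0.857167) = 47.8663 ≈ 47.87 kN.
ΣF_x = 0: O_x − T·cos59° = 0 → O_x = 47.8663 × 0.515038 = 24.65 kN.
ΣF_y = 0: O_y + T·sin59° − 15 − 45 = 0 → O_y = 60 − 47.8663 × 0.857167 = 18.97 kN.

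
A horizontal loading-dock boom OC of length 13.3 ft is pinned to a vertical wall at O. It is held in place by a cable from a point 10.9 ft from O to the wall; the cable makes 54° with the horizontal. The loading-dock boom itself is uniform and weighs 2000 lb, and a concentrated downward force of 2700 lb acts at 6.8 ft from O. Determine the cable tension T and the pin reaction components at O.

T = 3590 lb, O_x = 2110 lb, O_y = 1795 lb

ΣM about O: T·sin54°·10.9 − 2000·6.65 − 2700·6.8 = 0 → T = 31660/(10.9·0.809017) = 3590.27 ≈ 3590 lb.
ΣF_x = 0: O_x − T·cos54° = 0 → O_x = 3590.27 × 0.587785 = 2110 lb.
ΣF_y = 0: O_y + T·sin54° − 2000 − 2700 = 0 → O_y = 4700 − 3590.27 × 0.809017 = 1795 lb.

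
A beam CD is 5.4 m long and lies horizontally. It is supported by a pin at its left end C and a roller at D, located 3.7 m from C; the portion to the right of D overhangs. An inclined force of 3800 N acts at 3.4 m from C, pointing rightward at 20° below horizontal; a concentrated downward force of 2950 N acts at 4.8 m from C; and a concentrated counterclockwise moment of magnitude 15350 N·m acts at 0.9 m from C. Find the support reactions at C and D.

ΣM about C: D_y·3.7 − 3800·sin20°·3.4 − 2950·4.8 + 15350 = 0 → D_y = 3228.9/3.7 = 872.676 ≈ 872.7 N.
ΣF_y = 0: C_y + 872.676 − 3800·sin20° − 2950 = 0 → C_y = 3377 N.
ΣF_x = 0: C_x + 3800·cos20° = 0 → C_x = -3571 N.

C_x = -3571 N, C_y = 3377 N, D_y = 872.7 N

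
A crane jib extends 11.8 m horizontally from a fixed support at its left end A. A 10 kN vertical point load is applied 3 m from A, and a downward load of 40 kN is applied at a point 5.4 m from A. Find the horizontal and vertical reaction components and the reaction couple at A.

A_x = 0, A_y = 50.00 kN, M_A = 246.0 kN·m

ΣF_x = 0: A_x = 0.
ΣF_y = 0: A_y − 10 − 40 = 0 → A_y = 50.00 kN.
ΣM about A: M_A − 10·3 − 40·5.4 = 0 → M_A = 246.0 kN·m.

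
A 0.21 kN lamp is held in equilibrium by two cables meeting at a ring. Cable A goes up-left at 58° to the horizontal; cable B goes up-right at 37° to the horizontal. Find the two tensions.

T_A = 0.1684 kN, T_B = 0.1117 kN

ΣF_x = 0: −T_A·cos58° + T_B·cos37° = 0 → T_B = 0.663531·T_A.
ΣF_y = 0: T_A·sin58° + T_B·sin37° = 0.21.
Substitute: T_A·(0.848048 + 0.663531·0.601815) = 0.21 → T_A = 0.168354 ≈ 0.1684 kN.
Then T_B = 0.663531 × 0.168354 = 0.1117 kN.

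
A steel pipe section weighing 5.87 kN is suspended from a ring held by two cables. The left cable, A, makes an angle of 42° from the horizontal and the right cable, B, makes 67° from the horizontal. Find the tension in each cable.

ΣF_x = 0: −T_A·cos42° + T_B·cos67° = 0 → T_B = 1.90193·T_A.
ΣF_y = 0: T_A·sin42° + T_B·sin67° = 5.87.
Substitute: T_A·(0.669131 + 1.90193·0.920505) = 5.87 → T_A = 2.42575 ≈ 2.426 kN.
Then T_B = 1.90193 × 2.42575 = 4.614 kN.

T_A = 2.426 kN, T_B = 4.614 kN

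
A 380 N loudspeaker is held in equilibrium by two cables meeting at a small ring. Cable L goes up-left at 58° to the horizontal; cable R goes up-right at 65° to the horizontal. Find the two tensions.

ΣF_x = 0: −T_L·cos58° + T_R·cos65° = 0 → T_R = 1.2539·T_L.
ΣF_y = 0: T_L·sin58° + T_R·sin65° = 380.
Substitute: T_L·(0.848048 + 1.2539·0.906308) = 380 → T_L = 191.487 ≈ 191.5 N.
Then T_R = 1.2539 × 191.487 = 240.1 N.

T_L = 191.5 N, T_R = 240.1 N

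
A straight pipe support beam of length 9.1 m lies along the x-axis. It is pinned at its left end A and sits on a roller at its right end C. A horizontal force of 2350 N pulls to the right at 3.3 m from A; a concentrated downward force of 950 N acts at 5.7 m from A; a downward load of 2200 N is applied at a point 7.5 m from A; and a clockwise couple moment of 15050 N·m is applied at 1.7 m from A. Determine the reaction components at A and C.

ΣM about A: C_y·9.1 − 950·5.7 − 2200·7.5 − 15050 = 0 → C_y = 36965/9.1 = 4062.09 ≈ 4062 N.
ΣF_y = 0: A_y + 4062.09 − 950 − 2200 = 0 → A_y = -912.1 N.
ΣF_x = 0: A_x + 2350 = 0 → A_x = -2350 N.

A_x = -2350 N, A_y = -912.1 N, C_y = 4062 N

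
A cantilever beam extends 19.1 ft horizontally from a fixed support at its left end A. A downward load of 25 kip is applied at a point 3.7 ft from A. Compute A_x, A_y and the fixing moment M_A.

A_x = 0, A_y = 25.00 kip, M_A = 92.50 kip·ft

ΣF_x = 0: A_x = 0.
ΣF_y = 0: A_y − 25 = 0 → A_y = 25.00 kip.
ΣM about A: M_A − 25·3.7 = 0 → M_A = 92.50 kip·ft.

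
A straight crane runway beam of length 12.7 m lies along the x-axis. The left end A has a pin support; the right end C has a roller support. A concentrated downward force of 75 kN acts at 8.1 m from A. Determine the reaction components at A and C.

ΣM about A: C_y·12.7 − 75·8.1 = 0 → C_y = 607.5/12.7 = 47.8346 ≈ 47.83 kN.
ΣF_y = 0: A_y + 47.8346 − 75 = 0 → A_y = 27.17 kN.
ΣF_x = 0: no horizontal applied forces, so A_x = 0.

A_x = 0, A_y = 27.17 kN, C_y = 47.83 kN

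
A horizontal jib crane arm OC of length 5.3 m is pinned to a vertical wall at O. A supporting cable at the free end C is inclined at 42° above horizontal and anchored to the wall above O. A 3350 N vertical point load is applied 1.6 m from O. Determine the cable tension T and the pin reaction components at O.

ΣM about O: T·sin42°·5.3 − 3350·1.6 = 0 → T = 5360/(5.3·0.669131) = 1511.39 ≈ 1511 N.
ΣF_x = 0: O_x − T·cos42° = 0 → O_x = 1511.39 × 0.743145 = 1123 N.
ΣF_y = 0: O_y + T·sin42° − 3350 = 0 → O_y = 3350 − 1511.39 × 0.669131 = 2339 N.

T = 1511 N, O_x = 1123 N, O_y = 2339 N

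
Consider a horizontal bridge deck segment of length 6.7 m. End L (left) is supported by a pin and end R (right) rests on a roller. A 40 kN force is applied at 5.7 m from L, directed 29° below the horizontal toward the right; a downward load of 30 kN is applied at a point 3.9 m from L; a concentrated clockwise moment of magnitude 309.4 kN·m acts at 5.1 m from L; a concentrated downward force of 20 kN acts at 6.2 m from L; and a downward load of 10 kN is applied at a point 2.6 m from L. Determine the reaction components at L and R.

Taking moments about L: R_y·6.7 − 40·sin29°·5.7 − 30·3.9 − 309.4 − 20·6.2 − 10·2.6 = 0 → R_y = 686.937/6.7 = 102.528 ≈ 102.5 kN.
ΣF_y = 0: L_y + 102.528 − 40·sin29° − 30 − 20 − 10 = 0 → L_y = -23.14 kN.
ΣF_x = 0: L_x + 40·cos29° = 0 → L_x = -34.98 kN.

L_x = -34.98 kN, L_y = -23.14 kN, R_y = 102.5 kN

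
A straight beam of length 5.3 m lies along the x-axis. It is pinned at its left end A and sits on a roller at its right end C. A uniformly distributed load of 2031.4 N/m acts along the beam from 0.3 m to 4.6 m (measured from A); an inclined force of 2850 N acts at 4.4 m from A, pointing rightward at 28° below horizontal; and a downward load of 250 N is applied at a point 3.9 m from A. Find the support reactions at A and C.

A_x = -2516 N, A_y = 4990 N, C_y = 5333 N

Resultant of the distributed load: 2031.4 × 4.3 = 8735.02 N at 2.45 m from A.
Taking moments about A: C_y·5.3 − (2031.4·4.3)·2.45 − 2850·sin28°·4.4 − 250·3.9 = 0 → C_y = 28263/5.3 = 5332.64 ≈ 5333 N.
ΣF_y = 0: A_y + 5332.64 − 2031.4·4.3 − 2850·sin28° − 250 = 0 → A_y = 4990 N.
ΣF_x = 0: A_x + 2850·cos28° = 0 → A_x = -2516 N.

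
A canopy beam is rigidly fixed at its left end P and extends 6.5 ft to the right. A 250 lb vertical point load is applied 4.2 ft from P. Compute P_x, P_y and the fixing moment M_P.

P_x = 0, P_y = 250.0 lb, M_P = 1050 lb·ft

ΣF_x = 0: P_x = 0.
ΣF_y = 0: P_y − 250 = 0 → P_y = 250.0 lb.
ΣM about P: M_P − 250·4.2 = 0 → M_P = 1050 lb·ft.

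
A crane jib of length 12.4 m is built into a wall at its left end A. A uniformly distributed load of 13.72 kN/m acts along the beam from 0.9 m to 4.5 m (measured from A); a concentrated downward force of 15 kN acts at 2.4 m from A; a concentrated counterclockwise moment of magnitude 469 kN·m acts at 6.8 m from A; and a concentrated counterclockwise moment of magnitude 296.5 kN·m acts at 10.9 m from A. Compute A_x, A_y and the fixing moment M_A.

A_x = 0, A_y = 64.39 kN, M_A = -596.1 kN·m

Resultant of the distributed load: 13.72 × 3.6 = 49.392 kN at 2.7 m from A.
ΣF_x = 0: A_x = 0.
ΣF_y = 0: A_y − 13.72·3.6 − 15 = 0 → A_y = 64.39 kN.
ΣM about A: M_A − (13.72·3.6)·2.7 − 15·2.4 + 469 + 296.5 = 0 → M_A = -596.1 kN·m.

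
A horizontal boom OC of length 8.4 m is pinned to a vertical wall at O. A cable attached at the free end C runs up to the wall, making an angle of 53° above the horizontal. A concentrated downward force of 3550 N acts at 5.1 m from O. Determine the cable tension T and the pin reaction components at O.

T = 2699 N, O_x = 1624 N, O_y = 1395 N

ΣM about O: T·sin53°·8.4 − 3550·5.1 = 0 → T = 18105/(8.4·0.798636) = 2698.8 ≈ 2699 N.
ΣF_x = 0: O_x − T·cos53° = 0 → O_x = 2698.8 × 0.601815 = 1624 N.
ΣF_y = 0: O_y + T·sin53° − 3550 = 0 → O_y = 3550 − 2698.8 × 0.798636 = 1395 N.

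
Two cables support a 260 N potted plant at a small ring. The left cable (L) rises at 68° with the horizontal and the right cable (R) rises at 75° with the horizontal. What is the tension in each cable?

ΣF_x = 0: −T_L·cos68° + T_R·cos75° = 0 → T_R = 1.44737·T_L.
ΣF_y = 0: T_L·sin68° + T_R·sin75° = 260.
Substitute: T_L·(0.927184 + 1.44737·0.965926) = 260 → T_L = 111.817 ≈ 111.8 N.
Then T_R = 1.44737 × 111.817 = 161.8 N.

T_L = 111.8 N, T_R = 161.8 N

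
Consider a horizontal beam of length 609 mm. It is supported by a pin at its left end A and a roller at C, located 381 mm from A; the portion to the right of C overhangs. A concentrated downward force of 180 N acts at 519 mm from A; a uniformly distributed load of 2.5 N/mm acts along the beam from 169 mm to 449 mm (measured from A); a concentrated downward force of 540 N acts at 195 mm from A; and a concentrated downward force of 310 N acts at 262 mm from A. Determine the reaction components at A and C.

Resultant of the distributed load: 2.5 × 280 = 700 N at 309 mm from A.
Moments about A: C_y·381 − 180·519 − (2.5·280)·309 − 540·195 − 310·262 = 0 → C_y = 496240/381 = 1302.47 ≈ 1302 N.
ΣF_y = 0: A_y + 1302.47 − 180 − 2.5·280 − 540 − 310 = 0 → A_y = 427.5 N.
ΣF_x = 0: no horizontal applied forces, so A_x = 0.

A_x = 0, A_y = 427.5 N, C_y = 1302 N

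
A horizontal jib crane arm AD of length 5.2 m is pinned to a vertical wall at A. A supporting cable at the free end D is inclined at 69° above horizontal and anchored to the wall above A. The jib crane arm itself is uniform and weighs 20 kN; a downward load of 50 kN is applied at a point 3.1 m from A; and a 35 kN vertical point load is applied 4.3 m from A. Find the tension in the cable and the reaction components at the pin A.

ΣM about A: T·sin69°·5.2 − 20·2.6 − 50·3.1 − 35·4.3 = 0 → T = 357.5/(5.2·0.93358) = 73.6413 ≈ 73.64 kN.
ΣF_x = 0: A_x − T·cos69° = 0 → A_x = 73.6413 × 0.358368 = 26.39 kN.
ΣF_y = 0: A_y + T·sin69° − 20 − 50 − 35 = 0 → A_y = 105 − 73.6413 × 0.93358 = 36.25 kN.

T = 73.64 kN, A_x = 26.39 kN, A_y = 36.25 kN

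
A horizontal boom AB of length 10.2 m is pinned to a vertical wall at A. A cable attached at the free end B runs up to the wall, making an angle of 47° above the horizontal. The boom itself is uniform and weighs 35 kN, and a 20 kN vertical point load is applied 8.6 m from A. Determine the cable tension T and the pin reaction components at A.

T = 46.99 kN, A_x = 32.04 kN, A_y = 20.64 kN

ΣM about A: T·sin47°·10.2 − 35·5.1 − 20·8.6 = 0 → T = 350.5/(10.2·0.731354) = 46.9851 ≈ 46.99 kN.
ΣF_x = 0: A_x − T·cos47° = 0 → A_x = 46.9851 × 0.681998 = 32.04 kN.
ΣF_y = 0: A_y + T·sin47° − 35 − 20 = 0 → A_y = 55 − 46.9851 × 0.731354 = 20.64 kN.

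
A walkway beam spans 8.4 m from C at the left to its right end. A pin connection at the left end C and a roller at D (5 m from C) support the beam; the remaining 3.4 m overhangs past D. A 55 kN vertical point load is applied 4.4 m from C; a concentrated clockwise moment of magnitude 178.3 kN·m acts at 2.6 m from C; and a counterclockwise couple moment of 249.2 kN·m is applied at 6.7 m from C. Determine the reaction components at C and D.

ΣM about C: D_y·5 − 55·4.4 − 178.3 + 249.2 = 0 → D_y = 171.1/5 = 34.22 kN.
ΣF_y = 0: C_y + 34.22 − 55 = 0 → C_y = 20.78 kN.
ΣF_x = 0: no horizontal applied forces, so C_x = 0.

C_x = 0, C_y = 20.78 kN, D_y = 34.22 kN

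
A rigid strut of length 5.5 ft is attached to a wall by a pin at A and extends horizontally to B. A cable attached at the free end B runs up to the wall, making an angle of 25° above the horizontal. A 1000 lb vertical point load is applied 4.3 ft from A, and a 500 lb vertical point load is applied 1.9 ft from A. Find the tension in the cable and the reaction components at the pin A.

T = 2259 lb, A_x = 2047 lb, A_y = 545.5 lb

ΣM about A: T·sin25°·5.5 − 1000·4.3 − 500·1.9 = 0 → T = 5250/(5.5·0.422618) = 2258.65 ≈ 2259 lb.
ΣF_x = 0: A_x − T·cos25° = 0 → A_x = 2258.65 × 0.906308 = 2047 lb.
ΣF_y = 0: A_y + T·sin25° − 1000 − 500 = 0 → A_y = 1500 − 2258.65 × 0.422618 = 545.5 lb.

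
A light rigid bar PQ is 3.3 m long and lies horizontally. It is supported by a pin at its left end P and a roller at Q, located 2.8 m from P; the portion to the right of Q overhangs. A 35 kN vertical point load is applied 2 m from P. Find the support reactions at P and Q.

Taking moments about P: Q_y·2.8 − 35·2 = 0 → Q_y = 70/2.8 = 25.00 kN.
ΣF_y = 0: P_y + 25 − 35 = 0 → P_y = 10.00 kN.
ΣF_x = 0: no horizontal applied forces, so P_x = 0.

P_x = 0, P_y = 10.00 kN, Q_y = 25.00 kN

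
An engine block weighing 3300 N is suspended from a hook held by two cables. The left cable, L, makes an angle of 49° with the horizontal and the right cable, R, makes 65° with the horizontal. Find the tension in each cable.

T_L = 1527 N, T_R = 2370 N

ΣF_x = 0: −T_L·cos49° + T_R·cos65° = 0 → T_R = 1.55237·T_L.
ΣF_y = 0: T_L·sin49° + T_R·sin65° = 3300.
Substitute: T_L·(0.75471 + 1.55237·0.906308) = 3300 → T_L = 1526.62 ≈ 1527 N.
Then T_R = 1.55237 × 1526.62 = 2370 N.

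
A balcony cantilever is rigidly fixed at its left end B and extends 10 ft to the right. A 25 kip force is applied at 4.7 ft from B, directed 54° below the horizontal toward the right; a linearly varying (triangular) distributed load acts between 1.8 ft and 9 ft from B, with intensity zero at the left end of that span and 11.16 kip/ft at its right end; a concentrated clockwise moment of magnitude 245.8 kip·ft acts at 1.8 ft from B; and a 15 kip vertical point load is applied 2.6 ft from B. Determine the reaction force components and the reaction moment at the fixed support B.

Resultant of the triangular load: ½ × 11.16 × 7.2 = 40.176 kip, acting at 6.6 ft from B (one-third of the span from the peak).
ΣF_x = 0: B_x + 25·cos54° = 0 → B_x = -14.69 kip.
ΣF_y = 0: B_y − 25·sin54° − ½·11.16·7.2 − 15 = 0 → B_y = 75.40 kip.
ΣM about B: M_B − 25·sin54°·4.7 − (½·11.16·7.2)·6.6 − 245.8 − 15·2.6 = 0 → M_B = 645.0 kip·ft.

B_x = -14.69 kip, B_y = 75.40 kip, M_B = 645.0 kip·ft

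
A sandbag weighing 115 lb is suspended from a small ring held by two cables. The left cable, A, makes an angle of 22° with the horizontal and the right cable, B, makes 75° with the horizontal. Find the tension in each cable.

ΣF_x = 0: −T_A·cos22° + T_B·cos75° = 0 → T_B = 3.58236·T_A.
ΣF_y = 0: T_A·sin22° + T_B·sin75° = 115.
Substitute: T_A·(0.374607 + 3.58236·0.965926) = 115 → T_A = 29.9877 ≈ 29.99 lb.
Then T_B = 3.58236 × 29.9877 = 107.4 lb.

T_A = 29.99 lb, T_B = 107.4 lb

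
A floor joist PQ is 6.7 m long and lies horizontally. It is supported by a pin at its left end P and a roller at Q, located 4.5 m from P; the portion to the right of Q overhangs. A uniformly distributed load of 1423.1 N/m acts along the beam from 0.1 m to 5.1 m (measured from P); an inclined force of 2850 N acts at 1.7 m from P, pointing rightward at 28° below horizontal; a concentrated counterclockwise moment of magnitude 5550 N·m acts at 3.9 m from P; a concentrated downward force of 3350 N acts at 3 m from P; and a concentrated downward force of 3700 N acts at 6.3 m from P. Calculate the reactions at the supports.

P_x = -2516 N, P_y = 4707 N, Q_y = 10800 N

Resultant of the distributed load: 1423.1 × 5 = 7115.5 N at 2.6 m from P.
Taking moments about P: Q_y·4.5 − (1423.1·5)·2.6 − 2850·sin28°·1.7 + 5550 − 3350·3 − 3700·6.3 = 0 → Q_y = 48584.9/4.5 = 10796.6 ≈ 10800 N.
ΣF_y = 0: P_y + 10796.6 − 1423.1·5 − 2850·sin28° − 3350 − 3700 = 0 → P_y = 4707 N.
ΣF_x = 0: P_x + 2850·cos28° = 0 → P_x = -2516 N.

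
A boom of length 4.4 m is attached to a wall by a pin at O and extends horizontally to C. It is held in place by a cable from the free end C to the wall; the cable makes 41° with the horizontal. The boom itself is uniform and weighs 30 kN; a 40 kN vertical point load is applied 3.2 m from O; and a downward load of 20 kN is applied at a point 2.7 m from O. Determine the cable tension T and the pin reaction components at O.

T = 85.91 kN, O_x = 64.84 kN, O_y = 33.64 kN

ΣM about O: T·sin41°·4.4 − 30·2.2 − 40·3.2 − 20·2.7 = 0 → T = 248/(4.4·0.656059) = 85.9125 ≈ 85.91 kN.
ΣF_x = 0: O_x − T·cos41° = 0 → O_x = 85.9125 × 0.75471 = 64.84 kN.
ΣF_y = 0: O_y + T·sin41° − 30 − 40 − 20 = 0 → O_y = 90 − 85.9125 × 0.656059 = 33.64 kN.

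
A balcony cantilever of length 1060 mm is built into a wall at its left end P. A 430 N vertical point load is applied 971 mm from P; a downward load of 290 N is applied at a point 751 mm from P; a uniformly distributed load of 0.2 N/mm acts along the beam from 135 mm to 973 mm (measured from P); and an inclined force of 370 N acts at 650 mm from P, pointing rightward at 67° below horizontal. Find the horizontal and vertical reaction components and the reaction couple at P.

Resultant of the distributed load: 0.2 × 838 = 167.6 N at 554 mm from P.
ΣF_x = 0: P_x + 370·cos67° = 0 → P_x = -144.6 N.
ΣF_y = 0: P_y − 430 − 290 − 0.2·838 − 370·sin67° = 0 → P_y = 1228 N.
ΣM about P: M_P − 430·971 − 290·751 − (0.2·838)·554 − 370·sin67°·650 = 0 → M_P = 949600 N·mm.

P_x = -144.6 N, P_y = 1228 N, M_P = 949600 N·mm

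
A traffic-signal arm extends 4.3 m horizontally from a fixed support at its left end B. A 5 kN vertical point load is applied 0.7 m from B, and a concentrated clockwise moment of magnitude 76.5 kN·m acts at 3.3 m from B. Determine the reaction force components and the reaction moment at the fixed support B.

B_x = 0, B_y = 5.000 kN, M_B = 80.00 kN·m

ΣF_x = 0: B_x = 0.
ΣF_y = 0: B_y − 5 = 0 → B_y = 5.000 kN.
ΣM about B: M_B − 5·0.7 − 76.5 = 0 → M_B = 80.00 kN·m.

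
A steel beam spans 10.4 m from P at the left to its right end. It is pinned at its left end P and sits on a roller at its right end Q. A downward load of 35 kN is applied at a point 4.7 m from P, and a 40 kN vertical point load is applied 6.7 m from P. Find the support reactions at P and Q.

ΣM about P: Q_y·10.4 − 35·4.7 − 40·6.7 = 0 → Q_y = 432.5/10.4 = 41.5865 ≈ 41.59 kN.
ΣF_y = 0: P_y + 41.5865 − 35 − 40 = 0 → P_y = 33.41 kN.
ΣF_x = 0: no horizontal applied forces, so P_x = 0.

P_x = 0, P_y = 33.41 kN, Q_y = 41.59 kN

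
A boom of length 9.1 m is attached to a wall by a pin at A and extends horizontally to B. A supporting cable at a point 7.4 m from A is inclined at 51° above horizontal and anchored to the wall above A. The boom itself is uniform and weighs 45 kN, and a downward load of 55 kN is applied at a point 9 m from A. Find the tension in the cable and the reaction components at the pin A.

ΣM about A: T·sin51°·7.4 − 45·4.55 − 55·9 = 0 → T = 699.75/(7.4·0.777146) = 121.677 ≈ 121.7 kN.
ΣF_x = 0: A_x − T·cos51° = 0 → A_x = 121.677 × 0.62932 = 76.57 kN.
ΣF_y = 0: A_y + T·sin51° − 45 − 55 = 0 → A_y = 100 − 121.677 × 0.777146 = 5.439 kN.

T = 121.7 kN, A_x = 76.57 kN, A_y = 5.439 kN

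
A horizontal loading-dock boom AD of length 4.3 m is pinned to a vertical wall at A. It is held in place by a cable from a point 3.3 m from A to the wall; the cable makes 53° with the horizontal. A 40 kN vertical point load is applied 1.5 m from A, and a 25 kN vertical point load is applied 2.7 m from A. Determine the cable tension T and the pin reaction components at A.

ΣM about A: T·sin53°·3.3 − 40·1.5 − 25·2.7 = 0 → T = 127.5/(3.3·0.798636) = 48.3779 ≈ 48.38 kN.
ΣF_x = 0: A_x − T·cos53° = 0 → A_x = 48.3779 × 0.601815 = 29.11 kN.
ΣF_y = 0: A_y + T·sin53° − 40 − 25 = 0 → A_y = 65 − 48.3779 × 0.798636 = 26.36 kN.

T = 48.38 kN, A_x = 29.11 kN, A_y = 26.36 kN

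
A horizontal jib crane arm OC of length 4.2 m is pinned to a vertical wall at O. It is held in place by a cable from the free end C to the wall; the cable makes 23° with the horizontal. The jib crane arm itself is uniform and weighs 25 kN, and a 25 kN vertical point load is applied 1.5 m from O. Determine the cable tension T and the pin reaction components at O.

ΣM about O: T·sin23°·4.2 − 25·2.1 − 25·1.5 = 0 → T = 90/(4.2·0.390731) = 54.8423 ≈ 54.84 kN.
ΣF_x = 0: O_x − T·cos23° = 0 → O_x = 54.8423 × 0.920505 = 50.48 kN.
ΣF_y = 0: O_y + T·sin23° − 25 − 25 = 0 → O_y = 50 − 54.8423 × 0.390731 = 28.57 kN.

T = 54.84 kN, O_x = 50.48 kN, O_y = 28.57 kN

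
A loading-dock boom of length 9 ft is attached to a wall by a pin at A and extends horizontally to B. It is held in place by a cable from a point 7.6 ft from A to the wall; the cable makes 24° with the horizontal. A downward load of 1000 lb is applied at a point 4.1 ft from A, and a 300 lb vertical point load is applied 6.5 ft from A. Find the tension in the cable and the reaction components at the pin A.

ΣM about A: T·sin24°·7.6 − 1000·4.1 − 300·6.5 = 0 → T = 6050/(7.6·0.406737) = 1957.17 ≈ 1957 lb.
ΣF_x = 0: A_x − T·cos24° = 0 → A_x = 1957.17 × 0.913545 = 1788 lb.
ΣF_y = 0: A_y + T·sin24° − 1000 − 300 = 0 → A_y = 1300 − 1957.17 × 0.406737 = 503.9 lb.

T = 1957 lb, A_x = 1788 lb, A_y = 503.9 lb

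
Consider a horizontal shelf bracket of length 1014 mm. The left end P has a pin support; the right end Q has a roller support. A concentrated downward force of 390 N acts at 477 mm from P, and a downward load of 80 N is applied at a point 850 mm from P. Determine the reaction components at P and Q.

Moments about P: Q_y·1014 − 390·477 − 80·850 = 0 → Q_y = 254030/1014 = 250.523 ≈ 250.5 N.
ΣF_y = 0: P_y + 250.523 − 390 − 80 = 0 → P_y = 219.5 N.
ΣF_x = 0: no horizontal applied forces, so P_x = 0.

P_x = 0, P_y = 219.5 N, Q_y = 250.5 N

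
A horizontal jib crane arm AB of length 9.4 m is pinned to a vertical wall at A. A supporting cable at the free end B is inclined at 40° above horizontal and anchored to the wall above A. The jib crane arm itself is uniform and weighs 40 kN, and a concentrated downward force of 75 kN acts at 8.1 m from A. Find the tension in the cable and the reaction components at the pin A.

T = 131.7 kN, A_x = 100.9 kN, A_y = 30.37 kN

ΣM about A: T·sin40°·9.4 − 40·4.7 − 75·8.1 = 0 → T = 795.5/(9.4·0.642788) = 131.657 ≈ 131.7 kN.
ΣF_x = 0: A_x − T·cos40° = 0 → A_x = 131.657 × 0.766044 = 100.9 kN.
ΣF_y = 0: A_y + T·sin40° − 40 − 75 = 0 → A_y = 115 − 131.657 × 0.642788 = 30.37 kN.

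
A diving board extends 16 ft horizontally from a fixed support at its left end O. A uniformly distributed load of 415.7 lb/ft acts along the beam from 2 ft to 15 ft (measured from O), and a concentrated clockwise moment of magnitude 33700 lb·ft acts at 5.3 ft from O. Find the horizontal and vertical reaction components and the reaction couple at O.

Resultant of the distributed load: 415.7 × 13 = 5404.1 lb at 8.5 ft from O.
ΣF_x = 0: O_x = 0.
ΣF_y = 0: O_y − 415.7·13 = 0 → O_y = 5404 lb.
ΣM about O: M_O − (415.7·13)·8.5 − 33700 = 0 → M_O = 79630 lb·ft.

O_x = 0, O_y = 5404 lb, M_O = 79630 lb·ft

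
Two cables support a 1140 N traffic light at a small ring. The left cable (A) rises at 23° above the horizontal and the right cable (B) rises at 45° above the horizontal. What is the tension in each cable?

ΣF_x = 0: −T_A·cos23° + T_B·cos45° = 0 → T_B = 1.30179·T_A.
ΣF_y = 0: T_A·sin23° + T_B·sin45° = 1140.
Substitute: T_A·(0.390731 + 1.30179·0.707107) = 1140 → T_A = 869.409 ≈ 869.4 N.
Then T_B = 1.30179 × 869.409 = 1132 N.

T_A = 869.4 N, T_B = 1132 N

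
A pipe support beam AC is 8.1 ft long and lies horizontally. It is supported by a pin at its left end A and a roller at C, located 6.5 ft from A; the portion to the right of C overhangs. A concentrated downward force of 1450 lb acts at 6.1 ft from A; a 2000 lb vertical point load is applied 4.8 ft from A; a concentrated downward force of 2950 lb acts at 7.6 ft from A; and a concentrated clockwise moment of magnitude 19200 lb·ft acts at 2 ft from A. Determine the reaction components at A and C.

A_x = 0, A_y = -2841 lb, C_y = 9241 lb

Moments about A: C_y·6.5 − 1450·6.1 − 2000·4.8 − 2950·7.6 − 19200 = 0 → C_y = 60065/6.5 = 9240.77 ≈ 9241 lb.
ΣF_y = 0: A_y + 9240.77 − 1450 − 2000 − 2950 = 0 → A_y = -2841 lb.
ΣF_x = 0: no horizontal applied forces, so A_x = 0.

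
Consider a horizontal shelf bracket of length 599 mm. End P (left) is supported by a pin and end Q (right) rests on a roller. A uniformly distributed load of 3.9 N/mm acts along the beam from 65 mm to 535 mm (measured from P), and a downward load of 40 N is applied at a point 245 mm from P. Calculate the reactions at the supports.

P_x = 0, P_y = 938.6 N, Q_y = 934.4 N

Resultant of the distributed load: 3.9 × 470 = 1833 N at 300 mm from P.
ΣM about P: Q_y·599 − (3.9·470)·300 − 40·245 = 0 → Q_y = 559700/599 = 934.391 ≈ 934.4 N.
ΣF_y = 0: P_y + 934.391 − 3.9·470 − 40 = 0 → P_y = 938.6 N.
ΣF_x = 0: no horizontal applied forces, so P_x = 0.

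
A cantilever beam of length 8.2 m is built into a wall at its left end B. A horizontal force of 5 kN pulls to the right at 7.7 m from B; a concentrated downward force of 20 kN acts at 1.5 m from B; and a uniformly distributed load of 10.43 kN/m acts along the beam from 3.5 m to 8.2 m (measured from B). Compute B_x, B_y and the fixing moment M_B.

B_x = -5.000 kN, B_y = 69.02 kN, M_B = 316.8 kN·m

Resultant of the distributed load: 10.43 × 4.7 = 49.021 kN at 5.85 m from B.
ΣF_x = 0: B_x + 5 = 0 → B_x = -5.000 kN.
ΣF_y = 0: B_y − 20 − 10.43·4.7 = 0 → B_y = 69.02 kN.
ΣM about B: M_B − 20·1.5 − (10.43·4.7)·5.85 = 0 → M_B = 316.8 kN·m.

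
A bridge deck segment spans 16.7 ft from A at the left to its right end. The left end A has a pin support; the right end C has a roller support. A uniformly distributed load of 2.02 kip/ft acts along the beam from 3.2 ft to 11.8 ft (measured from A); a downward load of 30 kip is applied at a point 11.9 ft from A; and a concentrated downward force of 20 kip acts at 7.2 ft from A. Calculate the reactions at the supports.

Resultant of the distributed load: 2.02 × 8.6 = 17.372 kip at 7.5 ft from A.
Moments about A: C_y·16.7 − (2.02·8.6)·7.5 − 30·11.9 − 20·7.2 = 0 → C_y = 631.29/16.7 = 37.8018 ≈ 37.80 kip.
ΣF_y = 0: A_y + 37.8018 − 2.02·8.6 − 30 − 20 = 0 → A_y = 29.57 kip.
ΣF_x = 0: no horizontal applied forces, so A_x = 0.

A_x = 0, A_y = 29.57 kip, C_y = 37.80 kip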